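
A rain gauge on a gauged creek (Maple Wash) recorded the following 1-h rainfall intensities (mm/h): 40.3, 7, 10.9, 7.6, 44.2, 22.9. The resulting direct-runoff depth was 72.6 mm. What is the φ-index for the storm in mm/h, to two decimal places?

φ ≈ 11.60 mm/h

Only the 3 blocks with intensity above φ contribute runoff: 40.3, 44.2, 22.9 mm/h.
Σ(I−φ)·Δt = d  ⇒  (40.3+44.2+22.9 − 3φ)·1 = 72.6
φ = (107.4 − 72.6/1) / 3 = 11.60 mm/h.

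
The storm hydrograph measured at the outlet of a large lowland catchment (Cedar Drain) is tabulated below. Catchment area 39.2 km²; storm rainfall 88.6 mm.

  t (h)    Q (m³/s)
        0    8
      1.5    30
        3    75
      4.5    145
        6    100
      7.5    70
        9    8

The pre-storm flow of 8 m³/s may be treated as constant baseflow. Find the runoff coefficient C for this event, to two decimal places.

ΣQ_DR = 380.0 m³/s; V = ΣQ_DR·Δt = 2.052 × 10^6 m³.
Runoff depth d = V / A = 52.35 mm.
C = d / P = 52.35 / 88.6 = 0.59.

C ≈ 0.59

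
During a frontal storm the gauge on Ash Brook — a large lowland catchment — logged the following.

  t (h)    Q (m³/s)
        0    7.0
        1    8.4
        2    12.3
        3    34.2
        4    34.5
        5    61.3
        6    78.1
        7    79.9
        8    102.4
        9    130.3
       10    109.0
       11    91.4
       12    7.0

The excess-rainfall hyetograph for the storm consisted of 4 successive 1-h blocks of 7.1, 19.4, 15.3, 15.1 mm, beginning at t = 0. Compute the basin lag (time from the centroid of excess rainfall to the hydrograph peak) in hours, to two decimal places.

Centroid of excess rainfall: t_c = Σ P_i·t̄_i / ΣP_i = 2.1749 h (block centres at 0.5, 1.5, 2.5, 3.5 h).
Hydrograph peak occurs at t = 9 h, so basin lag t_L = 9 − 2.1749 = 6.83 h.

t_L ≈ 6.83 h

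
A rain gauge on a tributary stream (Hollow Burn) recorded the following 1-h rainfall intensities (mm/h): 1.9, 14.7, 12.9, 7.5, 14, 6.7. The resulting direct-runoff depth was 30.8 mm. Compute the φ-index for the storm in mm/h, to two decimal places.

Only the 5 blocks with intensity above φ contribute runoff: 14.7, 12.9, 7.5, 14, 6.7 mm/h.
Σ(I−φ)·Δt = d  ⇒  (14.7+12.9+7.5+14+6.7 − 5φ)·1 = 30.8
φ = (55.80 − 30.8/1) / 5 = 5.00 mm/h.

φ ≈ 5.00 mm/h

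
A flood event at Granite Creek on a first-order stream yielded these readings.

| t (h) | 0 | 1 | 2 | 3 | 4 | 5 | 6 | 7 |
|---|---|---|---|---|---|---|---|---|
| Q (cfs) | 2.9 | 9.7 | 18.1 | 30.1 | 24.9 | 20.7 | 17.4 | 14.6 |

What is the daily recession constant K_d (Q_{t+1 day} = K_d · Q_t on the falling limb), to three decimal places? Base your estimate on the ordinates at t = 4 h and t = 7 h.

Between t = 4 h and t = 7 h the flow falls from 24.9 to 14.6 cfs over 3×1 h = 3 h.
Per-interval ratio K = (14.6/24.9)^(1/3) = 0.8370; K_d = K^(24/1) = 0.014.

K_d ≈ 0.014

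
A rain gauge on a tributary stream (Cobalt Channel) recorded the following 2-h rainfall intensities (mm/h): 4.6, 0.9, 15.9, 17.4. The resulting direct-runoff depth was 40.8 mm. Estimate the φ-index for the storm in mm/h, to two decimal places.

φ ≈ 6.45 mm/h

Only the 2 blocks with intensity above φ contribute runoff: 15.9, 17.4 mm/h.
Σ(I−φ)·Δt = d  ⇒  (15.9+17.4 − 2φ)·2 = 40.8
φ = (33.30 − 40.8/2) / 2 = 6.45 mm/h.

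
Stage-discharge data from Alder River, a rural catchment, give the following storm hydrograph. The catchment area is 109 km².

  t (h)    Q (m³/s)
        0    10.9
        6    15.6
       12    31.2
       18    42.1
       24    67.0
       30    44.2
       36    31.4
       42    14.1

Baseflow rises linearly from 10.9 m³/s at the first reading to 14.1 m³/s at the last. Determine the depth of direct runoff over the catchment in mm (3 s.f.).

d ≈ 31.0 mm

Direct runoff: 0.00, 4.24, 19.39, 29.83, 54.27, 31.01, 17.76, 0.00 m³/s; ΣQ_DR = 156.5 m³/s.
V = ΣQ_DR · Δt = 156.5 × 21600 s = 3.380 × 10^6 m³.
Over A = 109 km², depth = V / A = 31.0 mm.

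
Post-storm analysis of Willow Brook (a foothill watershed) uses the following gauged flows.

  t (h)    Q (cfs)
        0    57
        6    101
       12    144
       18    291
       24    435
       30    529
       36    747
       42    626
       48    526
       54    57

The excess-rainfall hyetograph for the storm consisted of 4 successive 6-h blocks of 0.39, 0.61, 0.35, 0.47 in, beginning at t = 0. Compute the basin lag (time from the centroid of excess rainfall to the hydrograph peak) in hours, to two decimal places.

t_L ≈ 24.03 h

Centroid of excess rainfall: t_c = Σ P_i·t̄_i / ΣP_i = 11.9670 h (block centres at 3, 9, 15, 21 h).
Hydrograph peak occurs at t = 36 h, so basin lag t_L = 36 − 11.9670 = 24.03 h.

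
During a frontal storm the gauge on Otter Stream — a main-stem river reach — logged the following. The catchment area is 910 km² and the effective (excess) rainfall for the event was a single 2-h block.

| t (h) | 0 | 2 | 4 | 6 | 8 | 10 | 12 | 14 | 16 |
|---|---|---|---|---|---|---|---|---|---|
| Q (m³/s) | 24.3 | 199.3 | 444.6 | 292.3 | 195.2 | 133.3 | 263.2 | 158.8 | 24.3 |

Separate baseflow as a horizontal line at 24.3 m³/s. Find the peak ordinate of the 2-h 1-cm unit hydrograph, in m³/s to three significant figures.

U_p ≈ 350 m³/s

Direct runoff: 0.0, 175.0, 420.3, 268.0, 170.9, 109.0, 238.9, 134.5, 0.0 m³/s; ΣQ_DR = 1517 m³/s, peak = 420.3 m³/s.
Runoff depth d = ΣQ_DR·Δt / A = 1517 × 7200 / (910 km²) = 12.00 mm.
The 1-cm UH is the DRH scaled by (10 mm)/d, so U_p = 420.3 × 10/12.00 = 350 m³/s.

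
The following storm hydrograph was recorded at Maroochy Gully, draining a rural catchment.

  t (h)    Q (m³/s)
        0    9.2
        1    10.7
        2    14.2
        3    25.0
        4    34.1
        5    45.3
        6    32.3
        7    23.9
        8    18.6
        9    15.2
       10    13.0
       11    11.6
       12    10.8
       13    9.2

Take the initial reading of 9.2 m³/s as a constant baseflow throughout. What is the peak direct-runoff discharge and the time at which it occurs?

Q_p = 36.1 m³/s at t = 5 h

Subtracting baseflow gives direct-runoff ordinates: 0.0, 1.5, 5.0, 15.8, 24.9, 36.1, 23.1, 14.7, 9.4, 6.0, 3.8, 2.4, 1.6, 0.0 m³/s.
The maximum is 36.1 m³/s, occurring at the reading for t = 5 h.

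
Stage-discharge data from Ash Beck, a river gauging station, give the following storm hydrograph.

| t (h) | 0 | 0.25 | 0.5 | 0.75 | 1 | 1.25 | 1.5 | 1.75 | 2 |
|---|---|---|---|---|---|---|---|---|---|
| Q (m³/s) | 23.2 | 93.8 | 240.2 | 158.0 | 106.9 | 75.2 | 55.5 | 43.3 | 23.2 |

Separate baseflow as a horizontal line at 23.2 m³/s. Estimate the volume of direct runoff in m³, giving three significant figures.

V ≈ 5.49 × 10^5 m³

Direct-runoff ordinates (Q − Q_b): 0.0, 70.6, 217.0, 134.8, 83.7, 52.0, 32.3, 20.1, 0.0 m³/s.
ΣQ_DR = 610.5 m³/s.
With Δt = 0.25 h = 900 s, V = ΣQ_DR · Δt = 610.5 × 900 = 5.49 × 10^5 m³.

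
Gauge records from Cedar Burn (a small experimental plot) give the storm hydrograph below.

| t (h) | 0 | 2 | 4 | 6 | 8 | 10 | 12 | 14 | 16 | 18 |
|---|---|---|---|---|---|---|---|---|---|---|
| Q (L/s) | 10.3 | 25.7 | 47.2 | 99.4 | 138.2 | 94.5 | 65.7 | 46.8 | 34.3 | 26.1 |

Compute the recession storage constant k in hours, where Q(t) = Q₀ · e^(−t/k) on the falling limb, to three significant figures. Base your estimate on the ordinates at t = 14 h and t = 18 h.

On the falling limb, Q drops from 46.8 to 26.1 L/s between t = 14 h and t = 18 h (Δt = 4 h).
k = −Δt / ln(Q₂/Q₁) = −4 / ln(26.1/46.8) = 6.85 h.

k ≈ 6.85 h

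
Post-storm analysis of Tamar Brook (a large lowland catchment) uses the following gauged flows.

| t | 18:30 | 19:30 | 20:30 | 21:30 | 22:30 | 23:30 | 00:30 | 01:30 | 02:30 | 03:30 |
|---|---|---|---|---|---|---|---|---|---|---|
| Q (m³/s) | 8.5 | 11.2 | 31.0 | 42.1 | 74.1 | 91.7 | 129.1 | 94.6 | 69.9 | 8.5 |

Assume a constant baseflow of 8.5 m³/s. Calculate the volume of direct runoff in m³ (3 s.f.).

V ≈ 1.71 × 10^6 m³

Direct-runoff ordinates (Q − Q_b): 0.0, 2.7, 22.5, 33.6, 65.6, 83.2, 120.6, 86.1, 61.4, 0.0 m³/s.
ΣQ_DR = 475.7 m³/s.
With Δt = 1 h = 3600 s, V = ΣQ_DR · Δt = 475.7 × 3600 = 1.71 × 10^6 m³.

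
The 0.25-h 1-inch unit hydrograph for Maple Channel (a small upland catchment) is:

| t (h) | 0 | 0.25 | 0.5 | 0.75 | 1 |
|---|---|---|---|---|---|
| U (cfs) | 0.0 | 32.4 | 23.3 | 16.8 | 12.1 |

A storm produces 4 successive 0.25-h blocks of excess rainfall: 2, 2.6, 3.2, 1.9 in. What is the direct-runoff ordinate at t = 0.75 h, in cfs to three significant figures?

Q ≈ 198 cfs

By discrete convolution, Q_j = Σ (P_i / 1 in) · U_{j−i}.
At t = 0.75 h (j=3): Q = (2/1)·16.8 + (2.6/1)·23.3 + (3.2/1)·32.4 + (1.9/1)·0.0 = 198 cfs.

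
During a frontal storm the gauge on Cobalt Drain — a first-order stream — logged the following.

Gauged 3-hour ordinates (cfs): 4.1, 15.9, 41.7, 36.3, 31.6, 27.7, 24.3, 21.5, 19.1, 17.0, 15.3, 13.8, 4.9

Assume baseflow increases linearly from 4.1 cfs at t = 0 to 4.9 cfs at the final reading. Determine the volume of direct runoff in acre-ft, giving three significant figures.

Direct-runoff ordinates (Q − Q_b): 0.00, 11.73, 37.47, 32.00, 27.23, 23.27, 19.80, 16.93, 14.47, 12.30, 10.53, 8.97, 0.00 cfs.
ΣQ_DR = 214.7 cfs.
With Δt = 3 h = 10800 s, V = ΣQ_DR · Δt = 214.7 × 10800 = 2.32 × 10^6 ft³ = 53.2 acre-ft.

V ≈ 53.2 acre-ft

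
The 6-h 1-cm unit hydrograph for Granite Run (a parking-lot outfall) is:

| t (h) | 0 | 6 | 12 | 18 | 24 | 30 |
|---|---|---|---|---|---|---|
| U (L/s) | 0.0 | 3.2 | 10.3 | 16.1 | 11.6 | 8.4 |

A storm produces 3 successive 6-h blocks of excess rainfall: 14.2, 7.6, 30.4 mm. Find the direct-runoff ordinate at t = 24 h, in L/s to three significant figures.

Q ≈ 60.0 L/s

By discrete convolution, Q_j = Σ (P_i / 10 mm) · U_{j−i}.
At t = 24 h (j=4): Q = (14.2/10)·11.6 + (7.6/10)·16.1 + (30.4/10)·10.3 = 60.0 L/s.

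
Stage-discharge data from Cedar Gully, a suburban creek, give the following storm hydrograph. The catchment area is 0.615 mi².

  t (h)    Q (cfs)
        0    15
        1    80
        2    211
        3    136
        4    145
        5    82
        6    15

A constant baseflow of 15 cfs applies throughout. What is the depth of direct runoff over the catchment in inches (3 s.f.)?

d ≈ 1.46 in

Direct runoff: 0.0, 65.0, 196.0, 121.0, 130.0, 67.0, 0.0 cfs; ΣQ_DR = 579.0 cfs.
V = ΣQ_DR · Δt = 579.0 × 3600 s = 2.084 × 10^6 ft³.
Over A = 0.615 mi², depth = V / A = 1.46 in.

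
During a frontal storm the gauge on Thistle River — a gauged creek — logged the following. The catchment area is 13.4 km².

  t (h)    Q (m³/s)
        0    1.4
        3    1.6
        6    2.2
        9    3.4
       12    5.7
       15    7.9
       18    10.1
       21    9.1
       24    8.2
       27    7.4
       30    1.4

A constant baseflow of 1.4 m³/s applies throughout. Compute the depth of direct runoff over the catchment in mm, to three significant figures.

d ≈ 34.7 mm

Direct runoff: 0.0, 0.2, 0.8, 2.0, 4.3, 6.5, 8.7, 7.7, 6.8, 6.0, 0.0 m³/s; ΣQ_DR = 43.00 m³/s.
V = ΣQ_DR · Δt = 43.00 × 10800 s = 4.644 × 10^5 m³.
Over A = 13.4 km², depth = V / A = 34.7 mm.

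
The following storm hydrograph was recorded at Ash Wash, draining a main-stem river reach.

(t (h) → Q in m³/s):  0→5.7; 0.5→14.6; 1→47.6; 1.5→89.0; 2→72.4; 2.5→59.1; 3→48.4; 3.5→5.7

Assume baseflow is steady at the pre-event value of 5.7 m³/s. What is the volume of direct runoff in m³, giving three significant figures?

Direct-runoff ordinates (Q − Q_b): 0.0, 8.9, 41.9, 83.3, 66.7, 53.4, 42.7, 0.0 m³/s.
ΣQ_DR = 296.9 m³/s.
With Δt = 0.5 h = 1800 s, V = ΣQ_DR · Δt = 296.9 × 1800 = 5.34 × 10^5 m³.

V ≈ 5.34 × 10^5 m³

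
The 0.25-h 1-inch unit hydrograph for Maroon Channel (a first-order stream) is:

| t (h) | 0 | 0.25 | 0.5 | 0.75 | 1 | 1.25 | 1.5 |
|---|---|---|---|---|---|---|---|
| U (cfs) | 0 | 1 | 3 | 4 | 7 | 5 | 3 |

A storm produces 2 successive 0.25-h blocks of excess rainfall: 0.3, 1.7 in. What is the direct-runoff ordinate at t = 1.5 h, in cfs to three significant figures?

By discrete convolution, Q_j = Σ (P_i / 1 in) · U_{j−i}.
At t = 1.5 h (j=6): Q = (0.3/1)·3 + (1.7/1)·5 = 9.40 cfs.

Q ≈ 9.40 cfs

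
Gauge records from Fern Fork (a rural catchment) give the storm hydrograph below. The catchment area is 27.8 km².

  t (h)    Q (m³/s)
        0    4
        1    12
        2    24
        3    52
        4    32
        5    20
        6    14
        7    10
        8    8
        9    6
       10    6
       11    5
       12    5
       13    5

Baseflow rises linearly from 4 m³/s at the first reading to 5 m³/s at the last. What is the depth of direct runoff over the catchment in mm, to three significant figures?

Direct runoff: 0.00, 7.92, 19.85, 47.77, 27.69, 15.62, 9.54, 5.46, 3.38, 1.31, 1.23, 0.15, 0.08, 0.00 m³/s; ΣQ_DR = 140.0 m³/s.
V = ΣQ_DR · Δt = 140.0 × 3600 s = 5.040 × 10^5 m³.
Over A = 27.8 km², depth = V / A = 18.1 mm.

d ≈ 18.1 mm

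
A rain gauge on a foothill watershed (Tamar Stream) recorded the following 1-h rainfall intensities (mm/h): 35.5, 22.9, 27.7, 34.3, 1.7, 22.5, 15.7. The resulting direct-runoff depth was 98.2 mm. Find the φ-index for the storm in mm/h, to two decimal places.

φ ≈ 10.07 mm/h

Only the 6 blocks with intensity above φ contribute runoff: 35.5, 22.9, 27.7, 34.3, 22.5, 15.7 mm/h.
Σ(I−φ)·Δt = d  ⇒  (35.5+22.9+27.7+34.3+22.5+15.7 − 6φ)·1 = 98.2
φ = (158.6 − 98.2/1) / 6 = 10.07 mm/h.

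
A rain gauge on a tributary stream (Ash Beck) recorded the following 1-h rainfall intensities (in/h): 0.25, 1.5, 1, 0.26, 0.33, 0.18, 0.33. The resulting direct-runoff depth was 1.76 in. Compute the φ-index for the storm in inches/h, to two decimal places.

φ ≈ 0.37 in/h

Only the 2 blocks with intensity above φ contribute runoff: 1.5, 1 in/h.
Σ(I−φ)·Δt = d  ⇒  (1.5+1 − 2φ)·1 = 1.76
φ = (2.500 − 1.76/1) / 2 = 0.37 in/h.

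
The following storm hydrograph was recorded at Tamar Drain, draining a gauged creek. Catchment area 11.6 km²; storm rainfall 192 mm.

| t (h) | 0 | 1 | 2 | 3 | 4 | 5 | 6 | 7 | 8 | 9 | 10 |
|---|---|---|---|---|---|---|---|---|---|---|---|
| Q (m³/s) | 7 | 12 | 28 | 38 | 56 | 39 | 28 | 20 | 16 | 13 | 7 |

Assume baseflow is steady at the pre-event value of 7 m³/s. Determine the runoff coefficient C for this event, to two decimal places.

C ≈ 0.30

ΣQ_DR = 187.0 m³/s; V = ΣQ_DR·Δt = 6.732 × 10^5 m³.
Runoff depth d = V / A = 58.03 mm.
C = d / P = 58.03 / 192 = 0.30.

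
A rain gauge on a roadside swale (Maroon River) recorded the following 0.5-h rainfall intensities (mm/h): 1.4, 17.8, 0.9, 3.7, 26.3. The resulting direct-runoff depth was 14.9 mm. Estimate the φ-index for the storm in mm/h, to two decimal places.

φ ≈ 7.15 mm/h

Only the 2 blocks with intensity above φ contribute runoff: 17.8, 26.3 mm/h.
Σ(I−φ)·Δt = d  ⇒  (17.8+26.3 − 2φ)·0.5 = 14.9
φ = (44.10 − 14.9/0.5) / 2 = 7.15 mm/h.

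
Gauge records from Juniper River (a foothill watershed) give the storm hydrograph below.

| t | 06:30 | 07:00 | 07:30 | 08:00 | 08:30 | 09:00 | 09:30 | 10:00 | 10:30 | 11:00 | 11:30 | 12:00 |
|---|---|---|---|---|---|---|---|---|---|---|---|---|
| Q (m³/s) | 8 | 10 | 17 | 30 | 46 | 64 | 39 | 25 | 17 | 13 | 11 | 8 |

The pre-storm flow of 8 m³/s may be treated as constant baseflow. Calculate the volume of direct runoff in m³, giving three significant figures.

Direct-runoff ordinates (Q − Q_b): 0.0, 2.0, 9.0, 22.0, 38.0, 56.0, 31.0, 17.0, 9.0, 5.0, 3.0, 0.0 m³/s.
ΣQ_DR = 192.0 m³/s.
With Δt = 0.5 h = 1800 s, V = ΣQ_DR · Δt = 192.0 × 1800 = 3.46 × 10^5 m³.

V ≈ 3.46 × 10^5 m³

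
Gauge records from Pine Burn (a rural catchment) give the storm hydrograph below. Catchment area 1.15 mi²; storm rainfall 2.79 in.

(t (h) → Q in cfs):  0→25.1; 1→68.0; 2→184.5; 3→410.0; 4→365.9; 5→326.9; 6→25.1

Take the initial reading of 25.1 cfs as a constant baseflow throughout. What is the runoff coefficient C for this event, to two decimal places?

ΣQ_DR = 1230 cfs; V = ΣQ_DR·Δt = 4.427 × 10^6 ft³.
Runoff depth d = V / A = 1.657 in.
C = d / P = 1.657 / 2.79 = 0.59.

C ≈ 0.59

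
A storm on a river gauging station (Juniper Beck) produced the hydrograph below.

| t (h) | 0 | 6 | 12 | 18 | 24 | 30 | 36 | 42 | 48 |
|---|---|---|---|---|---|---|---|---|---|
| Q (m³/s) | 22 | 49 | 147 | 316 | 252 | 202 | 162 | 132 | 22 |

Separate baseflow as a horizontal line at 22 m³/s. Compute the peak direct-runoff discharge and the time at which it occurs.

Q_p = 294.0 m³/s at t = 18 h

Subtracting baseflow gives direct-runoff ordinates: 0.0, 27.0, 125.0, 294.0, 230.0, 180.0, 140.0, 110.0, 0.0 m³/s.
The maximum is 294.0 m³/s, occurring at the reading for t = 18 h.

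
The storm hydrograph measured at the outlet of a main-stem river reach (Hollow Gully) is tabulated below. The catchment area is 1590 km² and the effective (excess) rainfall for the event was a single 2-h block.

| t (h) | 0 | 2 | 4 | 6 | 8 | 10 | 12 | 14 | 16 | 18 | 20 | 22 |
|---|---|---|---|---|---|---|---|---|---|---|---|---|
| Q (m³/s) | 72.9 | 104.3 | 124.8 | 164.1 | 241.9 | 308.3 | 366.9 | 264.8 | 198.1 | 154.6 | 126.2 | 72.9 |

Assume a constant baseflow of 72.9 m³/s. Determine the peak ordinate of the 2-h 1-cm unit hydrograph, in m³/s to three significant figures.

Direct runoff: 0.0, 31.4, 51.9, 91.2, 169.0, 235.4, 294.0, 191.9, 125.2, 81.7, 53.3, 0.0 m³/s; ΣQ_DR = 1325 m³/s, peak = 294.0 m³/s.
Runoff depth d = ΣQ_DR·Δt / A = 1325 × 7200 / (1590 km²) = 6.000 mm.
The 1-cm UH is the DRH scaled by (10 mm)/d, so U_p = 294.0 × 10/6.000 = 490 m³/s.

U_p ≈ 490 m³/s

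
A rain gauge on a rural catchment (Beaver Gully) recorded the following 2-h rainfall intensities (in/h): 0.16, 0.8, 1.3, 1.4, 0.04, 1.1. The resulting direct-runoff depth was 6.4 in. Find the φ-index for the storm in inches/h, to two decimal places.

φ ≈ 0.35 in/h

Only the 4 blocks with intensity above φ contribute runoff: 0.8, 1.3, 1.4, 1.1 in/h.
Σ(I−φ)·Δt = d  ⇒  (0.8+1.3+1.4+1.1 − 4φ)·2 = 6.4
φ = (4.600 − 6.4/2) / 4 = 0.35 in/h.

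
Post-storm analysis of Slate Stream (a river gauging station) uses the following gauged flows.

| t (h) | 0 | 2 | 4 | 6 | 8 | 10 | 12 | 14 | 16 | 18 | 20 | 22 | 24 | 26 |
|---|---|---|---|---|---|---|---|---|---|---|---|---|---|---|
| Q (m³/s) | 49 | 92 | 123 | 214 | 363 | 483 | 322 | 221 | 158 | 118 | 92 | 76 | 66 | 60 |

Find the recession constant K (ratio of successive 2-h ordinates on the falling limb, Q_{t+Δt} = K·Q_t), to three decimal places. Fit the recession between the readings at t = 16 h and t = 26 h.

K ≈ 0.824

Using the recession-limb readings at t = 16 h and t = 26 h: Q falls from 158 to 60 m³/s over 5 intervals.
K = (Q₂/Q₁)^(1/5) = (60/158)^(1/5) = 0.824.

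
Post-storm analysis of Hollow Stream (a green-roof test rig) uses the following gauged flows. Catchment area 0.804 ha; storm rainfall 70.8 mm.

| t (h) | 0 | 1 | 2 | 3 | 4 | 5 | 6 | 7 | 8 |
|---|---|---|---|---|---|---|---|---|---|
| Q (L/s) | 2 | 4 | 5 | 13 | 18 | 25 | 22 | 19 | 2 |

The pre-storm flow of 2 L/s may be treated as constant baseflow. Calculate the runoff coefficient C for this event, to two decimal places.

C ≈ 0.58

ΣQ_DR = 92.00 L/s; V = ΣQ_DR·Δt = 3.312 × 10^5 L.
Runoff depth d = V / A = 41.19 mm.
C = d / P = 41.19 / 70.8 = 0.58.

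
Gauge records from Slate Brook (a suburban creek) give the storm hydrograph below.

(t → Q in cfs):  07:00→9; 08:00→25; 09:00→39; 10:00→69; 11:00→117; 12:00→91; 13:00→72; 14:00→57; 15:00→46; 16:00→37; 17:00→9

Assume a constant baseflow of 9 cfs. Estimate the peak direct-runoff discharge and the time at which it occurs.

Subtracting baseflow gives direct-runoff ordinates: 0.0, 16.0, 30.0, 60.0, 108.0, 82.0, 63.0, 48.0, 37.0, 28.0, 0.0 cfs.
The maximum is 108.0 cfs, occurring at the reading for t = 11:00.

Q_p = 108.0 cfs at t = 11:00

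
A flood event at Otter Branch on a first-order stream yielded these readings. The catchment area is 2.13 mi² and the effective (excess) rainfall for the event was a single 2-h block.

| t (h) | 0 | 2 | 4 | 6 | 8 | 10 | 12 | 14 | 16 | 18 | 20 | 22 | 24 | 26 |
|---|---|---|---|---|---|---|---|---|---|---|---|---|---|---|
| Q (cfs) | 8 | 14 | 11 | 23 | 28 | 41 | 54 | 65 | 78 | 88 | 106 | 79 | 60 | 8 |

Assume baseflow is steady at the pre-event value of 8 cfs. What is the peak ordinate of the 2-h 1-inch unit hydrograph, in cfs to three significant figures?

U_p ≈ 122 cfs

Direct runoff: 0.0, 6.0, 3.0, 15.0, 20.0, 33.0, 46.0, 57.0, 70.0, 80.0, 98.0, 71.0, 52.0, 0.0 cfs; ΣQ_DR = 551.0 cfs, peak = 98.0 cfs.
Runoff depth d = ΣQ_DR·Δt / A = 551.0 × 7200 / (2.13 mi²) = 0.8017 in.
The 1-inch UH is the DRH scaled by (1 in)/d, so U_p = 98.0 × 1/0.8017 = 122 cfs.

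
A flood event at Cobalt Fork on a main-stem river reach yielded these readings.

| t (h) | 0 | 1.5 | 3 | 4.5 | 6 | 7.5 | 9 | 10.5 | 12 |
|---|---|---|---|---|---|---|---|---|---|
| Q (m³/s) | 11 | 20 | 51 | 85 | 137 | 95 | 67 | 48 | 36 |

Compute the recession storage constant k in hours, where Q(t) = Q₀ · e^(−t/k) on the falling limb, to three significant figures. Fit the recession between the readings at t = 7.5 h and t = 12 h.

On the falling limb, Q drops from 95 to 36 m³/s between t = 7.5 h and t = 12 h (Δt = 4.5 h).
k = −Δt / ln(Q₂/Q₁) = −4.5 / ln(36/95) = 4.64 h.

k ≈ 4.64 h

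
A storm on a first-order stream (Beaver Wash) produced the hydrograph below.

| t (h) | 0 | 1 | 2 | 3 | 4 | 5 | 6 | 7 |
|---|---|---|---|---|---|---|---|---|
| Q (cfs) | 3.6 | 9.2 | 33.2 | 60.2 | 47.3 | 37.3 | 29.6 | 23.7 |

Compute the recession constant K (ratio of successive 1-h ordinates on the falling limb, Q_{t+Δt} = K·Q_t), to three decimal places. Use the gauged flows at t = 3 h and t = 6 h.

K ≈ 0.789

Using the recession-limb readings at t = 3 h and t = 6 h: Q falls from 60.2 to 29.6 cfs over 3 intervals.
K = (Q₂/Q₁)^(1/3) = (29.6/60.2)^(1/3) = 0.789.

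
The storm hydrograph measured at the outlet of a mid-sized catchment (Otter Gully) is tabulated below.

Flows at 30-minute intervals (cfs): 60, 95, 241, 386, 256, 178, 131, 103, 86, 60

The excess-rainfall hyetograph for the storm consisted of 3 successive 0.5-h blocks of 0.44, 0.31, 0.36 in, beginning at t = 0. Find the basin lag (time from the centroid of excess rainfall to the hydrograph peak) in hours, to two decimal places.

t_L ≈ 0.79 h

Centroid of excess rainfall: t_c = Σ P_i·t̄_i / ΣP_i = 0.7140 h (block centres at 0.25, 0.75, 1.25 h).
Hydrograph peak occurs at t = 1.5 h, so basin lag t_L = 1.5 − 0.7140 = 0.79 h.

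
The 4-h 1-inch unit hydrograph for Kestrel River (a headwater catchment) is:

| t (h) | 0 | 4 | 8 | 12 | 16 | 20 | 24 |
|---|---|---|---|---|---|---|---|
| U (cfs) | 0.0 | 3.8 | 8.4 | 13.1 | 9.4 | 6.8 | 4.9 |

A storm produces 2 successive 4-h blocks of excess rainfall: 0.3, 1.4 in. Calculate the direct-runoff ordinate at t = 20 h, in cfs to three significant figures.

By discrete convolution, Q_j = Σ (P_i / 1 in) · U_{j−i}.
At t = 20 h (j=5): Q = (0.3/1)·6.8 + (1.4/1)·9.4 = 15.2 cfs.

Q ≈ 15.2 cfs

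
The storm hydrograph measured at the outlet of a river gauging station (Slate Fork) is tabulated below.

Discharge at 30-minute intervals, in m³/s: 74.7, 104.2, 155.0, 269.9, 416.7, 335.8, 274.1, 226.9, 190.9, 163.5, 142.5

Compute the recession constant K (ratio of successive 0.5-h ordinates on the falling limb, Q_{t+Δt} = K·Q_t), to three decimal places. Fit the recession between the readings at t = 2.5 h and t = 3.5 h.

Using the recession-limb readings at t = 2.5 h and t = 3.5 h: Q falls from 335.8 to 226.9 m³/s over 2 intervals.
K = (Q₂/Q₁)^(1/2) = (226.9/335.8)^(1/2) = 0.822.

K ≈ 0.822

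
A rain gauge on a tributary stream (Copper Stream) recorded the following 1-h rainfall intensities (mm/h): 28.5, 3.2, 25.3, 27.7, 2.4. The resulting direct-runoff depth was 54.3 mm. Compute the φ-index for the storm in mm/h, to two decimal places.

Only the 3 blocks with intensity above φ contribute runoff: 28.5, 25.3, 27.7 mm/h.
Σ(I−φ)·Δt = d  ⇒  (28.5+25.3+27.7 − 3φ)·1 = 54.3
φ = (81.50 − 54.3/1) / 3 = 9.07 mm/h.

φ ≈ 9.07 mm/h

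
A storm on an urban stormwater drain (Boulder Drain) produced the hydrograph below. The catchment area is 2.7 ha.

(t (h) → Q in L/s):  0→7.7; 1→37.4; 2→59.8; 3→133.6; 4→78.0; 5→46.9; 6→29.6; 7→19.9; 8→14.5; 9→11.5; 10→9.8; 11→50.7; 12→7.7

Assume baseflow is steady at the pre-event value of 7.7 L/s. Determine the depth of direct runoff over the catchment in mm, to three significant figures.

d ≈ 54.3 mm

Direct runoff: 0.0, 29.7, 52.1, 125.9, 70.3, 39.2, 21.9, 12.2, 6.8, 3.8, 2.1, 43.0, 0.0 L/s; ΣQ_DR = 407.0 L/s.
V = ΣQ_DR · Δt = 407.0 × 3600 s = 1.465 × 10^6 L.
Over A = 2.7 ha, depth = V / A = 54.3 mm.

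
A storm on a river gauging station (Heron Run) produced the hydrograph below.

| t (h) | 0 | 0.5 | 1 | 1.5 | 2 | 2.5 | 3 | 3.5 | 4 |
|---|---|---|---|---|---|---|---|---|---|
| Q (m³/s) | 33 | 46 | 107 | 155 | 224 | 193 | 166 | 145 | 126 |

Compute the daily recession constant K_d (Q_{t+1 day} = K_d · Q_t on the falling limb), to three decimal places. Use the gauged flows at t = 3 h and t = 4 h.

Between t = 3 h and t = 4 h the flow falls from 166 to 126 m³/s over 2×0.5 h = 1 h.
Per-interval ratio K = (126/166)^(1/2) = 0.8712; K_d = K^(24/0.5) = 0.001.

K_d ≈ 0.001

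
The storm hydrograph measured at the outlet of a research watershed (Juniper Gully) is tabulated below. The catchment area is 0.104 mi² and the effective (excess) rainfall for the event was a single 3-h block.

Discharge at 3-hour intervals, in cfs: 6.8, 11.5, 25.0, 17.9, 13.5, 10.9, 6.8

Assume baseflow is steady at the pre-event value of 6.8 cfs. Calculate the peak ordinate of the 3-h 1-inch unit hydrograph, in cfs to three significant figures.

Direct runoff: 0.0, 4.7, 18.2, 11.1, 6.7, 4.1, 0.0 cfs; ΣQ_DR = 44.80 cfs, peak = 18.2 cfs.
Runoff depth d = ΣQ_DR·Δt / A = 44.80 × 10800 / (0.104 mi²) = 2.003 in.
The 1-inch UH is the DRH scaled by (1 in)/d, so U_p = 18.2 × 1/2.003 = 9.09 cfs.

U_p ≈ 9.09 cfs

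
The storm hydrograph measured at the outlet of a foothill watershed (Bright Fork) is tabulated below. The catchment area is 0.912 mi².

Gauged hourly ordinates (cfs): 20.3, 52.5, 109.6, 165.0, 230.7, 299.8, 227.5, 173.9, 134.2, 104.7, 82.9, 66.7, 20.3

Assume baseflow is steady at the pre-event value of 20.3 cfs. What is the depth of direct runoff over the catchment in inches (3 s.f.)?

Direct runoff: 0.0, 32.2, 89.3, 144.7, 210.4, 279.5, 207.2, 153.6, 113.9, 84.4, 62.6, 46.4, 0.0 cfs; ΣQ_DR = 1424 cfs.
V = ΣQ_DR · Δt = 1424 × 3600 s = 5.127 × 10^6 ft³.
Over A = 0.912 mi², depth = V / A = 2.42 in.

d ≈ 2.42 in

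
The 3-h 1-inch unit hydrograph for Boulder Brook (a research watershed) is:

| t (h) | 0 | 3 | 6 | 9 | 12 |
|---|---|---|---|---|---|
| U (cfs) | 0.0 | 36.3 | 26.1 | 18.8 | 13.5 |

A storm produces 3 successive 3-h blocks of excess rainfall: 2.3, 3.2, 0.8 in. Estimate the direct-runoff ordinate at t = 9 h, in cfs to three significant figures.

Q ≈ 156 cfs

By discrete convolution, Q_j = Σ (P_i / 1 in) · U_{j−i}.
At t = 9 h (j=3): Q = (2.3/1)·18.8 + (3.2/1)·26.1 + (0.8/1)·36.3 = 156 cfs.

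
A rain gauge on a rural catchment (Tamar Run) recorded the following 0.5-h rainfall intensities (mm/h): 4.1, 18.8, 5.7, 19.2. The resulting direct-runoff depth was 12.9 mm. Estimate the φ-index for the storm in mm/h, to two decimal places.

Only the 2 blocks with intensity above φ contribute runoff: 18.8, 19.2 mm/h.
Σ(I−φ)·Δt = d  ⇒  (18.8+19.2 − 2φ)·0.5 = 12.9
φ = (38.00 − 12.9/0.5) / 2 = 6.10 mm/h.

φ ≈ 6.10 mm/h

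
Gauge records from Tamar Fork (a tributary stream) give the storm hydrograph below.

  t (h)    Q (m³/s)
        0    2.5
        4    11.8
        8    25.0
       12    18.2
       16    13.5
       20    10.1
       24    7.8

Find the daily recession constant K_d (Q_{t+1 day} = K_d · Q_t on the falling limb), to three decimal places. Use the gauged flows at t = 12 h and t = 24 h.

Between t = 12 h and t = 24 h the flow falls from 18.2 to 7.8 m³/s over 3×4 h = 12 h.
Per-interval ratio K = (7.8/18.2)^(1/3) = 0.7539; K_d = K^(24/4) = 0.184.

K_d ≈ 0.184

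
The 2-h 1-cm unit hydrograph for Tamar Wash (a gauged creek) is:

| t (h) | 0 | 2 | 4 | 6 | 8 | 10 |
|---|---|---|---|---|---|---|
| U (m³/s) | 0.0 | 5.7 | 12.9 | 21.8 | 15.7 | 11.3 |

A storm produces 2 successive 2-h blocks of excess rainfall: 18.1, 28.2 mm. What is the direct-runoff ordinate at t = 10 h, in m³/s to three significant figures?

By discrete convolution, Q_j = Σ (P_i / 10 mm) · U_{j−i}.
At t = 10 h (j=5): Q = (18.1/10)·11.3 + (28.2/10)·15.7 = 64.7 m³/s.

Q ≈ 64.7 m³/s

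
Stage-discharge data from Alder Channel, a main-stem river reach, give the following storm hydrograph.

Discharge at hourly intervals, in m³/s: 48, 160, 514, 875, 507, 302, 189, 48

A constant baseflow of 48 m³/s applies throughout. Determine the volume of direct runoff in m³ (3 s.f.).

V ≈ 8.13 × 10^6 m³

Direct-runoff ordinates (Q − Q_b): 0.0, 112.0, 466.0, 827.0, 459.0, 254.0, 141.0, 0.0 m³/s.
ΣQ_DR = 2259 m³/s.
With Δt = 1 h = 3600 s, V = ΣQ_DR · Δt = 2259 × 3600 = 8.13 × 10^6 m³.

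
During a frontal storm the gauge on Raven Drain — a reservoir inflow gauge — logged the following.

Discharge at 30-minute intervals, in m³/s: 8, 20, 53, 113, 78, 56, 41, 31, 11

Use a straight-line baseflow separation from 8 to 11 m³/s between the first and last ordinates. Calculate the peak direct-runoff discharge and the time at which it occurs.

Q_p = 103.88 m³/s at t = 1.5 h

Subtracting baseflow gives direct-runoff ordinates: 0.00, 11.62, 44.25, 103.88, 68.50, 46.12, 30.75, 20.38, 0.00 m³/s.
The maximum is 103.88 m³/s, occurring at the reading for t = 1.5 h.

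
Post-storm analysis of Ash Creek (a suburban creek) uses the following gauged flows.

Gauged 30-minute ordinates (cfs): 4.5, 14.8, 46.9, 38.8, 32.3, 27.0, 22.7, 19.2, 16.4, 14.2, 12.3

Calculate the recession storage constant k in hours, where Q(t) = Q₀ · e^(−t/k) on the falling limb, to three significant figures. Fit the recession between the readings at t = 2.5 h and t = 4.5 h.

On the falling limb, Q drops from 27.0 to 14.2 cfs between t = 2.5 h and t = 4.5 h (Δt = 2 h).
k = −Δt / ln(Q₂/Q₁) = −2 / ln(14.2/27.0) = 3.11 h.

k ≈ 3.11 h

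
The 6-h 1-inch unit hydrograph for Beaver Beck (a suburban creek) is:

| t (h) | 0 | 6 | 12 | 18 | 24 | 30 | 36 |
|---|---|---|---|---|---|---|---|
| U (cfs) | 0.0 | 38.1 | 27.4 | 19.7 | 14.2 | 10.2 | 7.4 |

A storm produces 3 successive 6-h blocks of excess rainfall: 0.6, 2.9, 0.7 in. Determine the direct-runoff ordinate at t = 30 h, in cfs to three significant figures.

By discrete convolution, Q_j = Σ (P_i / 1 in) · U_{j−i}.
At t = 30 h (j=5): Q = (0.6/1)·10.2 + (2.9/1)·14.2 + (0.7/1)·19.7 = 61.1 cfs.

Q ≈ 61.1 cfs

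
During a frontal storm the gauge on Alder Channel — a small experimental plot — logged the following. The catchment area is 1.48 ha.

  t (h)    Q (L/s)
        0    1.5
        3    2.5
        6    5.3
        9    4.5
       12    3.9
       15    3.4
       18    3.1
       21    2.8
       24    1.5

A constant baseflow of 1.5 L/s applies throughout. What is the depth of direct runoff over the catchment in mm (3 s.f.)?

Direct runoff: 0.0, 1.0, 3.8, 3.0, 2.4, 1.9, 1.6, 1.3, 0.0 L/s; ΣQ_DR = 15.00 L/s.
V = ΣQ_DR · Δt = 15.00 × 10800 s = 1.620 × 10^5 L.
Over A = 1.48 ha, depth = V / A = 10.9 mm.

d ≈ 10.9 mm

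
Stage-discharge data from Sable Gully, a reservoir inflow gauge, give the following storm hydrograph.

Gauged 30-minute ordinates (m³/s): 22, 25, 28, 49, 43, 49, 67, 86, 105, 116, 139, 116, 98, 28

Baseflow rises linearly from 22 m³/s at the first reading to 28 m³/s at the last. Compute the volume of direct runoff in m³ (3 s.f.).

V ≈ 1.12 × 10^6 m³

Direct-runoff ordinates (Q − Q_b): 0.00, 2.54, 5.08, 25.62, 19.15, 24.69, 42.23, 60.77, 79.31, 89.85, 112.38, 88.92, 70.46, 0.00 m³/s.
ΣQ_DR = 621.0 m³/s.
With Δt = 0.5 h = 1800 s, V = ΣQ_DR · Δt = 621.0 × 1800 = 1.12 × 10^6 m³.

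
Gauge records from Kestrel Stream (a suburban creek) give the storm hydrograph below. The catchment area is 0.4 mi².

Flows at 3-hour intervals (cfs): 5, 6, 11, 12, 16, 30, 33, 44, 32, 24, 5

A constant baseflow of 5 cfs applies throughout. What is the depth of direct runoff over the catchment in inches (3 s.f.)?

d ≈ 1.89 in

Direct runoff: 0.0, 1.0, 6.0, 7.0, 11.0, 25.0, 28.0, 39.0, 27.0, 19.0, 0.0 cfs; ΣQ_DR = 163.0 cfs.
V = ΣQ_DR · Δt = 163.0 × 10800 s = 1.760 × 10^6 ft³.
Over A = 0.4 mi², depth = V / A = 1.89 in.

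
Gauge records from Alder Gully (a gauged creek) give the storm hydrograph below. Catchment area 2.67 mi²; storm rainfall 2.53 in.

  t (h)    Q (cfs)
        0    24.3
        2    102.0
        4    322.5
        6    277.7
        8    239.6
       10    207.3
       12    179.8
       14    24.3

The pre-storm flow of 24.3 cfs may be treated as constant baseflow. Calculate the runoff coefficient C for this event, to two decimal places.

ΣQ_DR = 1183 cfs; V = ΣQ_DR·Δt = 8.518 × 10^6 ft³.
Runoff depth d = V / A = 1.373 in.
C = d / P = 1.373 / 2.53 = 0.54.

C ≈ 0.54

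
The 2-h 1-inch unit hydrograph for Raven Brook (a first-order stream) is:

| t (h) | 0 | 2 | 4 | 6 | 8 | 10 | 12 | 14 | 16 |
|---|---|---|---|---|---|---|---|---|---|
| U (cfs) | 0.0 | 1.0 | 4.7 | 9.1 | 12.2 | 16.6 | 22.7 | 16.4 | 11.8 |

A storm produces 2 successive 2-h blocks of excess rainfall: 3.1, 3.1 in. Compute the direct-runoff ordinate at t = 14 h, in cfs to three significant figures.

By discrete convolution, Q_j = Σ (P_i / 1 in) · U_{j−i}.
At t = 14 h (j=7): Q = (3.1/1)·16.4 + (3.1/1)·22.7 = 121 cfs.

Q ≈ 121 cfs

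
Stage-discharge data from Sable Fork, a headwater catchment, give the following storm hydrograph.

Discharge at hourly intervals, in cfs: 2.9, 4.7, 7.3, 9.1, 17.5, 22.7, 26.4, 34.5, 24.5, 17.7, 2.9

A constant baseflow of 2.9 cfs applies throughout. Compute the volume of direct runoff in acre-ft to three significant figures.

Direct-runoff ordinates (Q − Q_b): 0.0, 1.8, 4.4, 6.2, 14.6, 19.8, 23.5, 31.6, 21.6, 14.8, 0.0 cfs.
ΣQ_DR = 138.3 cfs.
With Δt = 1 h = 3600 s, V = ΣQ_DR · Δt = 138.3 × 3600 = 4.98 × 10^5 ft³ = 11.4 acre-ft.

V ≈ 11.4 acre-ft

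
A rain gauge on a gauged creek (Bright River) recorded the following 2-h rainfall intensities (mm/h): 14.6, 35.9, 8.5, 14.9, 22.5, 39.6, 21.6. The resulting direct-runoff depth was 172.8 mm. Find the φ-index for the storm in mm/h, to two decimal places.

Only the 6 blocks with intensity above φ contribute runoff: 14.6, 35.9, 14.9, 22.5, 39.6, 21.6 mm/h.
Σ(I−φ)·Δt = d  ⇒  (14.6+35.9+14.9+22.5+39.6+21.6 − 6φ)·2 = 172.8
φ = (149.1 − 172.8/2) / 6 = 10.45 mm/h.

φ ≈ 10.45 mm/h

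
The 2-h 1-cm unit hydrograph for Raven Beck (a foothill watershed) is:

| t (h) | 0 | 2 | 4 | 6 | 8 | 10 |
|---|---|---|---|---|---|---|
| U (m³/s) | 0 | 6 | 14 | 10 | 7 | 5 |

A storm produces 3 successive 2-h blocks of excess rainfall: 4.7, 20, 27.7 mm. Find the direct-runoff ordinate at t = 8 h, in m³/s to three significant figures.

Q ≈ 62.1 m³/s

By discrete convolution, Q_j = Σ (P_i / 10 mm) · U_{j−i}.
At t = 8 h (j=4): Q = (4.7/10)·7 + (20/10)·10 + (27.7/10)·14 = 62.1 m³/s.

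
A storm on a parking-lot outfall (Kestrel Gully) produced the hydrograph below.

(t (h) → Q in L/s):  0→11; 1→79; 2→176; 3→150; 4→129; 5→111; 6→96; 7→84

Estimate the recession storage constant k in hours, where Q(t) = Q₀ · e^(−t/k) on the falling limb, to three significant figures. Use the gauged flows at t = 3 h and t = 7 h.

On the falling limb, Q drops from 150 to 84 L/s between t = 3 h and t = 7 h (Δt = 4 h).
k = −Δt / ln(Q₂/Q₁) = −4 / ln(84/150) = 6.90 h.

k ≈ 6.90 h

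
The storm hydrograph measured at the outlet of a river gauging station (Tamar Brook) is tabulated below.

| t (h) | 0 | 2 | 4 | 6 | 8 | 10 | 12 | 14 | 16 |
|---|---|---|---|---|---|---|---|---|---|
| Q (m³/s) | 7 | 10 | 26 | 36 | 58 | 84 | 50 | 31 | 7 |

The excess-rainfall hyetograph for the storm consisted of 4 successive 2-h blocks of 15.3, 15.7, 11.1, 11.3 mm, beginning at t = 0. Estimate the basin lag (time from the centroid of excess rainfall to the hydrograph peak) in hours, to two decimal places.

t_L ≈ 6.31 h

Centroid of excess rainfall: t_c = Σ P_i·t̄_i / ΣP_i = 3.6891 h (block centres at 1, 3, 5, 7 h).
Hydrograph peak occurs at t = 10 h, so basin lag t_L = 10 − 3.6891 = 6.31 h.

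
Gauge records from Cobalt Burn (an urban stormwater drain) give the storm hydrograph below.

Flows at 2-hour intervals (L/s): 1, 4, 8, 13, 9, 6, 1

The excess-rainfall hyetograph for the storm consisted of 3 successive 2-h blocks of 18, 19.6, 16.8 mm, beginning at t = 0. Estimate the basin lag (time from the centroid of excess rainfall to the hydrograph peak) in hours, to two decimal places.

t_L ≈ 3.04 h

Centroid of excess rainfall: t_c = Σ P_i·t̄_i / ΣP_i = 2.9559 h (block centres at 1, 3, 5 h).
Hydrograph peak occurs at t = 6 h, so basin lag t_L = 6 − 2.9559 = 3.04 h.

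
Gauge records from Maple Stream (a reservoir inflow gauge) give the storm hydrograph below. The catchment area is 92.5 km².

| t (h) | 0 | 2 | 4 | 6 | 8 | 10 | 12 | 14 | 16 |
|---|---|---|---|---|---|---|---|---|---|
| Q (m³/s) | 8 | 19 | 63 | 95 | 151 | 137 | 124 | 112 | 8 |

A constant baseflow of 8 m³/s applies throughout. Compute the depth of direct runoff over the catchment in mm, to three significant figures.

d ≈ 50.2 mm

Direct runoff: 0.0, 11.0, 55.0, 87.0, 143.0, 129.0, 116.0, 104.0, 0.0 m³/s; ΣQ_DR = 645.0 m³/s.
V = ΣQ_DR · Δt = 645.0 × 7200 s = 4.644 × 10^6 m³.
Over A = 92.5 km², depth = V / A = 50.2 mm.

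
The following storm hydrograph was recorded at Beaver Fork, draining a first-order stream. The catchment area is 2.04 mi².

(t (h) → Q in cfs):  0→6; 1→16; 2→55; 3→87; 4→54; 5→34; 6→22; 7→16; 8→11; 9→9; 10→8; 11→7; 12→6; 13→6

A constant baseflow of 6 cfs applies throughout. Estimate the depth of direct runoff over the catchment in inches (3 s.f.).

Direct runoff: 0.0, 10.0, 49.0, 81.0, 48.0, 28.0, 16.0, 10.0, 5.0, 3.0, 2.0, 1.0, 0.0, 0.0 cfs; ΣQ_DR = 253.0 cfs.
V = ΣQ_DR · Δt = 253.0 × 3600 s = 9.108 × 10^5 ft³.
Over A = 2.04 mi², depth = V / A = 0.192 in.

d ≈ 0.192 in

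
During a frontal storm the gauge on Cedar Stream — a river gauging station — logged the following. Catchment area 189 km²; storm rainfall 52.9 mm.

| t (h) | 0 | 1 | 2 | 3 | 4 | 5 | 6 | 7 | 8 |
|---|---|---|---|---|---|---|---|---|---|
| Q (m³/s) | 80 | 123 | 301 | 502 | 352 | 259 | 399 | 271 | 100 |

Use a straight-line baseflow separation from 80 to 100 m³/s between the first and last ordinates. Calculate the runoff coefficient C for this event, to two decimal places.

C ≈ 0.57

ΣQ_DR = 1577 m³/s; V = ΣQ_DR·Δt = 5.677 × 10^6 m³.
Runoff depth d = V / A = 30.04 mm.
C = d / P = 30.04 / 52.9 = 0.57.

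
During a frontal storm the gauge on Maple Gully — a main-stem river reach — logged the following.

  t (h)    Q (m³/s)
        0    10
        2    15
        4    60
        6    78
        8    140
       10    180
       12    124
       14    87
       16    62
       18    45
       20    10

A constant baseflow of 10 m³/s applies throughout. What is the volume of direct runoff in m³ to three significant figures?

V ≈ 5.05 × 10^6 m³

Direct-runoff ordinates (Q − Q_b): 0.0, 5.0, 50.0, 68.0, 130.0, 170.0, 114.0, 77.0, 52.0, 35.0, 0.0 m³/s.
ΣQ_DR = 701.0 m³/s.
With Δt = 2 h = 7200 s, V = ΣQ_DR · Δt = 701.0 × 7200 = 5.05 × 10^6 m³.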